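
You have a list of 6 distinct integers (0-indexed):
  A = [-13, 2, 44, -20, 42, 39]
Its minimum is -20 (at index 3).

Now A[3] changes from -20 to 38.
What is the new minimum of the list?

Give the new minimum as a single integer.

Old min = -20 (at index 3)
Change: A[3] -20 -> 38
Changed element WAS the min. Need to check: is 38 still <= all others?
  Min of remaining elements: -13
  New min = min(38, -13) = -13

Answer: -13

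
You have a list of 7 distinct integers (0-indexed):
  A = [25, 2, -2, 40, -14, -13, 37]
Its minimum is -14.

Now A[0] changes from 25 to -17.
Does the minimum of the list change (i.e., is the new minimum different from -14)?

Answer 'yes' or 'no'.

Answer: yes

Derivation:
Old min = -14
Change: A[0] 25 -> -17
Changed element was NOT the min; min changes only if -17 < -14.
New min = -17; changed? yes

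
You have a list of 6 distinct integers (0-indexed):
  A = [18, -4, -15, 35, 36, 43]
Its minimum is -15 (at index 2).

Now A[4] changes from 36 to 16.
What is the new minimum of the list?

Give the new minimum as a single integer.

Answer: -15

Derivation:
Old min = -15 (at index 2)
Change: A[4] 36 -> 16
Changed element was NOT the old min.
  New min = min(old_min, new_val) = min(-15, 16) = -15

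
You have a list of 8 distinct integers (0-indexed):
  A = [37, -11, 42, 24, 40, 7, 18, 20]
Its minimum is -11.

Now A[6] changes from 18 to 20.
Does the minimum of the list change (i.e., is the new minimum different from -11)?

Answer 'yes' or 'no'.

Answer: no

Derivation:
Old min = -11
Change: A[6] 18 -> 20
Changed element was NOT the min; min changes only if 20 < -11.
New min = -11; changed? no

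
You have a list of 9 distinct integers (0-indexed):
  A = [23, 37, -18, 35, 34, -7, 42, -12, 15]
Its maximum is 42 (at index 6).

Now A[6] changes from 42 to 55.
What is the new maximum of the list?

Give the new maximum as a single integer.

Answer: 55

Derivation:
Old max = 42 (at index 6)
Change: A[6] 42 -> 55
Changed element WAS the max -> may need rescan.
  Max of remaining elements: 37
  New max = max(55, 37) = 55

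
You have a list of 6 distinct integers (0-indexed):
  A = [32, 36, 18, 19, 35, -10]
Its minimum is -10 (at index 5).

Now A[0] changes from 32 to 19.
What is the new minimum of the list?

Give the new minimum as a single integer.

Old min = -10 (at index 5)
Change: A[0] 32 -> 19
Changed element was NOT the old min.
  New min = min(old_min, new_val) = min(-10, 19) = -10

Answer: -10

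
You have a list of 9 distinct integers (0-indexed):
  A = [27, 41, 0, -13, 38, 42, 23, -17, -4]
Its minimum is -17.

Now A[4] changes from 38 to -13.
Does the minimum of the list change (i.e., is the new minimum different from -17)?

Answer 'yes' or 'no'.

Answer: no

Derivation:
Old min = -17
Change: A[4] 38 -> -13
Changed element was NOT the min; min changes only if -13 < -17.
New min = -17; changed? no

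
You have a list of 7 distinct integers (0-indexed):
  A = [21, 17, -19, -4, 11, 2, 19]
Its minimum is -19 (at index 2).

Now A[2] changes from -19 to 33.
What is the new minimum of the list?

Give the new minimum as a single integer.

Answer: -4

Derivation:
Old min = -19 (at index 2)
Change: A[2] -19 -> 33
Changed element WAS the min. Need to check: is 33 still <= all others?
  Min of remaining elements: -4
  New min = min(33, -4) = -4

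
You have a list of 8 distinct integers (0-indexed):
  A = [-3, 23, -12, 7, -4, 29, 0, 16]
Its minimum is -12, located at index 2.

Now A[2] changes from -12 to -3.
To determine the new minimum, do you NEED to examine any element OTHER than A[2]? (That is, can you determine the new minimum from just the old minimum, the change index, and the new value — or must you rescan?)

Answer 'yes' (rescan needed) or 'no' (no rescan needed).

Old min = -12 at index 2
Change at index 2: -12 -> -3
Index 2 WAS the min and new value -3 > old min -12. Must rescan other elements to find the new min.
Needs rescan: yes

Answer: yes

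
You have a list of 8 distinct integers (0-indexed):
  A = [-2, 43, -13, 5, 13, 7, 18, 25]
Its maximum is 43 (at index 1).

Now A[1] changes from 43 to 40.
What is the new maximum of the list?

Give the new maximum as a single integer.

Answer: 40

Derivation:
Old max = 43 (at index 1)
Change: A[1] 43 -> 40
Changed element WAS the max -> may need rescan.
  Max of remaining elements: 25
  New max = max(40, 25) = 40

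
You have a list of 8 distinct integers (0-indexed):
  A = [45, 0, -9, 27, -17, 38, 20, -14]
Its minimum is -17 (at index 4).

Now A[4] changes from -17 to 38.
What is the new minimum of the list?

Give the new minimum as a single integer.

Answer: -14

Derivation:
Old min = -17 (at index 4)
Change: A[4] -17 -> 38
Changed element WAS the min. Need to check: is 38 still <= all others?
  Min of remaining elements: -14
  New min = min(38, -14) = -14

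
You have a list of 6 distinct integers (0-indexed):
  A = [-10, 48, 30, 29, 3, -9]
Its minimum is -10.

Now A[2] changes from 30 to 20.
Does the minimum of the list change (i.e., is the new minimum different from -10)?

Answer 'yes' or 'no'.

Old min = -10
Change: A[2] 30 -> 20
Changed element was NOT the min; min changes only if 20 < -10.
New min = -10; changed? no

Answer: no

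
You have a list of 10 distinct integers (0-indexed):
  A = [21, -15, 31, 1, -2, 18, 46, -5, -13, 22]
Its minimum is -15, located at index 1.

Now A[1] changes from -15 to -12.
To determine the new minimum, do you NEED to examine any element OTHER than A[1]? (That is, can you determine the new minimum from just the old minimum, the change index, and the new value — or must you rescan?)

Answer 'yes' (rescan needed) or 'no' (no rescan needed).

Answer: yes

Derivation:
Old min = -15 at index 1
Change at index 1: -15 -> -12
Index 1 WAS the min and new value -12 > old min -15. Must rescan other elements to find the new min.
Needs rescan: yes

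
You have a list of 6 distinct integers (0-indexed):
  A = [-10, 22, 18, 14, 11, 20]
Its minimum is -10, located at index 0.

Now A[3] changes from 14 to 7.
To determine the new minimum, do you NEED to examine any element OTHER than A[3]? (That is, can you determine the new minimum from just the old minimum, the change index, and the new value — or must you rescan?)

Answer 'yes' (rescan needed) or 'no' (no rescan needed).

Answer: no

Derivation:
Old min = -10 at index 0
Change at index 3: 14 -> 7
Index 3 was NOT the min. New min = min(-10, 7). No rescan of other elements needed.
Needs rescan: no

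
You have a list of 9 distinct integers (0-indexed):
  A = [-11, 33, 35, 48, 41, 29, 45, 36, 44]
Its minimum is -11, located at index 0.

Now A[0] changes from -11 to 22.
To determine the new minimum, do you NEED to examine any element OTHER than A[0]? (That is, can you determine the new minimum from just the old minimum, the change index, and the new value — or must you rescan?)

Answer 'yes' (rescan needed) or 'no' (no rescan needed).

Answer: yes

Derivation:
Old min = -11 at index 0
Change at index 0: -11 -> 22
Index 0 WAS the min and new value 22 > old min -11. Must rescan other elements to find the new min.
Needs rescan: yes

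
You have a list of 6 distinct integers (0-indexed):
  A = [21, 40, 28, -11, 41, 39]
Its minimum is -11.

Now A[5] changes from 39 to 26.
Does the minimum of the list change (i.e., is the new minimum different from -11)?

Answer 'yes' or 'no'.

Old min = -11
Change: A[5] 39 -> 26
Changed element was NOT the min; min changes only if 26 < -11.
New min = -11; changed? no

Answer: no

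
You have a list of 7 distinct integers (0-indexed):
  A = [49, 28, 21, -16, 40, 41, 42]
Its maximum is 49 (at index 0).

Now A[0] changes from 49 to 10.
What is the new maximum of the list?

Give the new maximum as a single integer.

Answer: 42

Derivation:
Old max = 49 (at index 0)
Change: A[0] 49 -> 10
Changed element WAS the max -> may need rescan.
  Max of remaining elements: 42
  New max = max(10, 42) = 42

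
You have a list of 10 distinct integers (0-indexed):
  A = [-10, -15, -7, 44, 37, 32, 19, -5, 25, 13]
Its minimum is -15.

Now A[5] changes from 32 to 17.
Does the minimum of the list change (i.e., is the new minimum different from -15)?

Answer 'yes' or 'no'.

Answer: no

Derivation:
Old min = -15
Change: A[5] 32 -> 17
Changed element was NOT the min; min changes only if 17 < -15.
New min = -15; changed? no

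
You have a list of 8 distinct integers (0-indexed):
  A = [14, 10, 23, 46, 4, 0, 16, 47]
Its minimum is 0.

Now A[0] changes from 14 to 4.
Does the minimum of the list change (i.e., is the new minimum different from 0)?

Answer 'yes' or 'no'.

Answer: no

Derivation:
Old min = 0
Change: A[0] 14 -> 4
Changed element was NOT the min; min changes only if 4 < 0.
New min = 0; changed? no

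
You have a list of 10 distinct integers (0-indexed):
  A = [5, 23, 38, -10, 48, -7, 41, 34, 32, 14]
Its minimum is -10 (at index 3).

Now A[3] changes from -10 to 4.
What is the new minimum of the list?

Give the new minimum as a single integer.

Answer: -7

Derivation:
Old min = -10 (at index 3)
Change: A[3] -10 -> 4
Changed element WAS the min. Need to check: is 4 still <= all others?
  Min of remaining elements: -7
  New min = min(4, -7) = -7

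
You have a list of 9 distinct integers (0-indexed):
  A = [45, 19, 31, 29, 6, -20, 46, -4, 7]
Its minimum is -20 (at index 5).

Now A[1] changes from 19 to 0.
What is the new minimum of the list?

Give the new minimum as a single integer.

Old min = -20 (at index 5)
Change: A[1] 19 -> 0
Changed element was NOT the old min.
  New min = min(old_min, new_val) = min(-20, 0) = -20

Answer: -20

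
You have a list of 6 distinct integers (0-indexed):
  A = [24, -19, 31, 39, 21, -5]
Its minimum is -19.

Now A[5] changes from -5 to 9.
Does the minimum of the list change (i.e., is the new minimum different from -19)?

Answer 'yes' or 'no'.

Answer: no

Derivation:
Old min = -19
Change: A[5] -5 -> 9
Changed element was NOT the min; min changes only if 9 < -19.
New min = -19; changed? no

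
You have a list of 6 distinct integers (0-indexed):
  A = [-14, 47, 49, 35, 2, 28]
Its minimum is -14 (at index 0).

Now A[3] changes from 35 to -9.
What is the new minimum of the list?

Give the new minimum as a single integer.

Old min = -14 (at index 0)
Change: A[3] 35 -> -9
Changed element was NOT the old min.
  New min = min(old_min, new_val) = min(-14, -9) = -14

Answer: -14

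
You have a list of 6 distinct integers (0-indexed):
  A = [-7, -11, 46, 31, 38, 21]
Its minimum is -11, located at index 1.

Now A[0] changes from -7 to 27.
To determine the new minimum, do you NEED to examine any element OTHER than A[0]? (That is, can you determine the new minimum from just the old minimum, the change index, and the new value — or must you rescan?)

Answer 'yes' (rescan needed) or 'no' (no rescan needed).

Old min = -11 at index 1
Change at index 0: -7 -> 27
Index 0 was NOT the min. New min = min(-11, 27). No rescan of other elements needed.
Needs rescan: no

Answer: no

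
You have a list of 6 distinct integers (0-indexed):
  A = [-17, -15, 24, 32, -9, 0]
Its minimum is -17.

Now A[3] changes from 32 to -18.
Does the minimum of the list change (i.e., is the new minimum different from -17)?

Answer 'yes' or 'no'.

Answer: yes

Derivation:
Old min = -17
Change: A[3] 32 -> -18
Changed element was NOT the min; min changes only if -18 < -17.
New min = -18; changed? yes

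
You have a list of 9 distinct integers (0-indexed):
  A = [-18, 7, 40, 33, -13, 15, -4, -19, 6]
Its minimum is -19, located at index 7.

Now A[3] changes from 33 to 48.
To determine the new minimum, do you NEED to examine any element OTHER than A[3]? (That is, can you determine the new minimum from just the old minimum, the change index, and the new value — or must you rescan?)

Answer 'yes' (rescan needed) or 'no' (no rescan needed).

Answer: no

Derivation:
Old min = -19 at index 7
Change at index 3: 33 -> 48
Index 3 was NOT the min. New min = min(-19, 48). No rescan of other elements needed.
Needs rescan: no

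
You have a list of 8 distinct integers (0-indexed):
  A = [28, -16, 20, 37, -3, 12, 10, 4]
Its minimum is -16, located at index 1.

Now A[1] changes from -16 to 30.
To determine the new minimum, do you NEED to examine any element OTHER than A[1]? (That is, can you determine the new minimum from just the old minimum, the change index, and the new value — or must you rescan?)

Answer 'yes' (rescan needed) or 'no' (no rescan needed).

Old min = -16 at index 1
Change at index 1: -16 -> 30
Index 1 WAS the min and new value 30 > old min -16. Must rescan other elements to find the new min.
Needs rescan: yes

Answer: yes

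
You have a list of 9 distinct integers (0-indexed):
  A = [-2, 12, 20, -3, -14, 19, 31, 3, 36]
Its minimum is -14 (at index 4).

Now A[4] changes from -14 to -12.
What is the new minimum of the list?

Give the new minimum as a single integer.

Old min = -14 (at index 4)
Change: A[4] -14 -> -12
Changed element WAS the min. Need to check: is -12 still <= all others?
  Min of remaining elements: -3
  New min = min(-12, -3) = -12

Answer: -12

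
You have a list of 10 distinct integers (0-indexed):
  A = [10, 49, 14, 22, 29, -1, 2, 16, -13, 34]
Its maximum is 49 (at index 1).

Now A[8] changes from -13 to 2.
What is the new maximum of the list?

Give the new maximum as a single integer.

Old max = 49 (at index 1)
Change: A[8] -13 -> 2
Changed element was NOT the old max.
  New max = max(old_max, new_val) = max(49, 2) = 49

Answer: 49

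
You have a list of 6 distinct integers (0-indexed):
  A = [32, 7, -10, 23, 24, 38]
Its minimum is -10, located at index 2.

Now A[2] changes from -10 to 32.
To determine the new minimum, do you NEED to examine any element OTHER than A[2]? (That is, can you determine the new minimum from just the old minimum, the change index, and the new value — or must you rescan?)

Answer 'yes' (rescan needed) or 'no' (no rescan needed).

Answer: yes

Derivation:
Old min = -10 at index 2
Change at index 2: -10 -> 32
Index 2 WAS the min and new value 32 > old min -10. Must rescan other elements to find the new min.
Needs rescan: yes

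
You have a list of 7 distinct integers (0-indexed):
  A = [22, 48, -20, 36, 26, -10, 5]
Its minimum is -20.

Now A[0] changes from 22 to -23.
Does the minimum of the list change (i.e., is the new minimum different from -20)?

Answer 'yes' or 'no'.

Old min = -20
Change: A[0] 22 -> -23
Changed element was NOT the min; min changes only if -23 < -20.
New min = -23; changed? yes

Answer: yes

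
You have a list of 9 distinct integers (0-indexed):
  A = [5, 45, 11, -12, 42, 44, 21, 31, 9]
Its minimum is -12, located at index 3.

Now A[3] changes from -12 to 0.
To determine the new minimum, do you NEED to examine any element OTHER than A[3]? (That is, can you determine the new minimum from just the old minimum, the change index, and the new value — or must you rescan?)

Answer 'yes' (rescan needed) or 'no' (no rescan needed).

Old min = -12 at index 3
Change at index 3: -12 -> 0
Index 3 WAS the min and new value 0 > old min -12. Must rescan other elements to find the new min.
Needs rescan: yes

Answer: yes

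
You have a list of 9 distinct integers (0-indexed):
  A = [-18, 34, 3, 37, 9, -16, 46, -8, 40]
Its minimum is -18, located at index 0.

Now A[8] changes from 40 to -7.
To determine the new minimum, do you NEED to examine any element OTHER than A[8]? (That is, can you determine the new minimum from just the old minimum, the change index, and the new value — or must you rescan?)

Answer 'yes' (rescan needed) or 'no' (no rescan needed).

Old min = -18 at index 0
Change at index 8: 40 -> -7
Index 8 was NOT the min. New min = min(-18, -7). No rescan of other elements needed.
Needs rescan: no

Answer: no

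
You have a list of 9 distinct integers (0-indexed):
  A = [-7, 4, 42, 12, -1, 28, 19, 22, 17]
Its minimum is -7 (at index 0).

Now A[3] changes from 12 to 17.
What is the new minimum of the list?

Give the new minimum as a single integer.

Old min = -7 (at index 0)
Change: A[3] 12 -> 17
Changed element was NOT the old min.
  New min = min(old_min, new_val) = min(-7, 17) = -7

Answer: -7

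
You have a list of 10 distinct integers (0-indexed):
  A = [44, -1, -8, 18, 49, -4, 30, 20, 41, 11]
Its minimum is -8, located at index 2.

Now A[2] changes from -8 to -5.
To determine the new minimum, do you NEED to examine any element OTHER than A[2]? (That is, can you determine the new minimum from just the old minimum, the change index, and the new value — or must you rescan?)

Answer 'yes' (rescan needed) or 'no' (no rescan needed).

Old min = -8 at index 2
Change at index 2: -8 -> -5
Index 2 WAS the min and new value -5 > old min -8. Must rescan other elements to find the new min.
Needs rescan: yes

Answer: yes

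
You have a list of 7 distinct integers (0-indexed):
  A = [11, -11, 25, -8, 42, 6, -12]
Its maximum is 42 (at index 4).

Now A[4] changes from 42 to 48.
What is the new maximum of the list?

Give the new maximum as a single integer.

Old max = 42 (at index 4)
Change: A[4] 42 -> 48
Changed element WAS the max -> may need rescan.
  Max of remaining elements: 25
  New max = max(48, 25) = 48

Answer: 48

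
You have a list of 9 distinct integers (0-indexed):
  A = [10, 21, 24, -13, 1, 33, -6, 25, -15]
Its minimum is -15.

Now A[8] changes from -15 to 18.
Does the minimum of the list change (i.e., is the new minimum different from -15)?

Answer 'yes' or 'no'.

Answer: yes

Derivation:
Old min = -15
Change: A[8] -15 -> 18
Changed element was the min; new min must be rechecked.
New min = -13; changed? yes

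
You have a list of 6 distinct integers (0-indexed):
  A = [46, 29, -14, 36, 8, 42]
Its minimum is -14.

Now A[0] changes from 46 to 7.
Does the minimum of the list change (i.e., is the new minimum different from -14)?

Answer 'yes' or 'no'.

Answer: no

Derivation:
Old min = -14
Change: A[0] 46 -> 7
Changed element was NOT the min; min changes only if 7 < -14.
New min = -14; changed? no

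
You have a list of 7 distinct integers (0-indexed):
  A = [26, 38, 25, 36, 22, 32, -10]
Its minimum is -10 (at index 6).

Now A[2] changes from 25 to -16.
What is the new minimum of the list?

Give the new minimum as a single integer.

Old min = -10 (at index 6)
Change: A[2] 25 -> -16
Changed element was NOT the old min.
  New min = min(old_min, new_val) = min(-10, -16) = -16

Answer: -16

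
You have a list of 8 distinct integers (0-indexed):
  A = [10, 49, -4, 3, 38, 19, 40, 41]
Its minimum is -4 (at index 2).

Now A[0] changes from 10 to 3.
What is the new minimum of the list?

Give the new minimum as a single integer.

Old min = -4 (at index 2)
Change: A[0] 10 -> 3
Changed element was NOT the old min.
  New min = min(old_min, new_val) = min(-4, 3) = -4

Answer: -4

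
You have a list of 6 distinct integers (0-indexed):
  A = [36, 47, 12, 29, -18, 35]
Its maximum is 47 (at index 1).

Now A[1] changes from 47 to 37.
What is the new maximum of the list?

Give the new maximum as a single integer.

Old max = 47 (at index 1)
Change: A[1] 47 -> 37
Changed element WAS the max -> may need rescan.
  Max of remaining elements: 36
  New max = max(37, 36) = 37

Answer: 37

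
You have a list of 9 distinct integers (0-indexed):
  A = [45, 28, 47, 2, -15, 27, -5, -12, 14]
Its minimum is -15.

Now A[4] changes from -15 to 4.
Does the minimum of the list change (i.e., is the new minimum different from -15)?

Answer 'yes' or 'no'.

Answer: yes

Derivation:
Old min = -15
Change: A[4] -15 -> 4
Changed element was the min; new min must be rechecked.
New min = -12; changed? yes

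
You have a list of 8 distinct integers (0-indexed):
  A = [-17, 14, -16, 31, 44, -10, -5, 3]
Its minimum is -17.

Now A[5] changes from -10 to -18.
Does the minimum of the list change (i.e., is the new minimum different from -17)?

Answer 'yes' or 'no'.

Old min = -17
Change: A[5] -10 -> -18
Changed element was NOT the min; min changes only if -18 < -17.
New min = -18; changed? yes

Answer: yes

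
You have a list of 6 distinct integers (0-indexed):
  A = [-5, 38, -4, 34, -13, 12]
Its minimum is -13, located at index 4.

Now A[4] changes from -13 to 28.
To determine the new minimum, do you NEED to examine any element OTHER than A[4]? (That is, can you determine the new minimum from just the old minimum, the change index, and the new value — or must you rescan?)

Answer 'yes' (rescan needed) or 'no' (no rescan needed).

Answer: yes

Derivation:
Old min = -13 at index 4
Change at index 4: -13 -> 28
Index 4 WAS the min and new value 28 > old min -13. Must rescan other elements to find the new min.
Needs rescan: yes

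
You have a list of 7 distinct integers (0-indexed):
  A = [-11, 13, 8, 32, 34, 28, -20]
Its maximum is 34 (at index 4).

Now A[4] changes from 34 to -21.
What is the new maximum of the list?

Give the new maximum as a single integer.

Answer: 32

Derivation:
Old max = 34 (at index 4)
Change: A[4] 34 -> -21
Changed element WAS the max -> may need rescan.
  Max of remaining elements: 32
  New max = max(-21, 32) = 32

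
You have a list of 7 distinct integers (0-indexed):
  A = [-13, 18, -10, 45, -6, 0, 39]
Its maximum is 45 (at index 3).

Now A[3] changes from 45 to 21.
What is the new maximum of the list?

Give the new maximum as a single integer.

Old max = 45 (at index 3)
Change: A[3] 45 -> 21
Changed element WAS the max -> may need rescan.
  Max of remaining elements: 39
  New max = max(21, 39) = 39

Answer: 39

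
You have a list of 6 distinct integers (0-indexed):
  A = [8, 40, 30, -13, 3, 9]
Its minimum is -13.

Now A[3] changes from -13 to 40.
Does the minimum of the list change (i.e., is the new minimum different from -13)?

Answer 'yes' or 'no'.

Answer: yes

Derivation:
Old min = -13
Change: A[3] -13 -> 40
Changed element was the min; new min must be rechecked.
New min = 3; changed? yes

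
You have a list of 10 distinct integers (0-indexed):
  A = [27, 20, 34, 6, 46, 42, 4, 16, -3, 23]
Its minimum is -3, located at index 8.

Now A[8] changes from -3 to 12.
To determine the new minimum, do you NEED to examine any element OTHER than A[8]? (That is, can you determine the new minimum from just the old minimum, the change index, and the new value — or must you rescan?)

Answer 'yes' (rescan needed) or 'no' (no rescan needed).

Answer: yes

Derivation:
Old min = -3 at index 8
Change at index 8: -3 -> 12
Index 8 WAS the min and new value 12 > old min -3. Must rescan other elements to find the new min.
Needs rescan: yes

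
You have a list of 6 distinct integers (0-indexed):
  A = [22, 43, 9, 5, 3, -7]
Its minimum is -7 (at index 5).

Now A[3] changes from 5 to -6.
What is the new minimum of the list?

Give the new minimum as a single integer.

Answer: -7

Derivation:
Old min = -7 (at index 5)
Change: A[3] 5 -> -6
Changed element was NOT the old min.
  New min = min(old_min, new_val) = min(-7, -6) = -7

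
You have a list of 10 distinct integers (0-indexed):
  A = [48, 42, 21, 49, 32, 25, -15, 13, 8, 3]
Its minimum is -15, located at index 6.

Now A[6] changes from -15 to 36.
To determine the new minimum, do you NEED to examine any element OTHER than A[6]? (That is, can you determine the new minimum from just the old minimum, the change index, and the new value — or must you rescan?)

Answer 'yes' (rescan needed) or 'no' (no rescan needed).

Answer: yes

Derivation:
Old min = -15 at index 6
Change at index 6: -15 -> 36
Index 6 WAS the min and new value 36 > old min -15. Must rescan other elements to find the new min.
Needs rescan: yes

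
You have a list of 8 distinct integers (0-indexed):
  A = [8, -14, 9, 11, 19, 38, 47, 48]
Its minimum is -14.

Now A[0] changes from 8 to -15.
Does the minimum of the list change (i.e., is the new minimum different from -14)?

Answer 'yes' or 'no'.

Answer: yes

Derivation:
Old min = -14
Change: A[0] 8 -> -15
Changed element was NOT the min; min changes only if -15 < -14.
New min = -15; changed? yes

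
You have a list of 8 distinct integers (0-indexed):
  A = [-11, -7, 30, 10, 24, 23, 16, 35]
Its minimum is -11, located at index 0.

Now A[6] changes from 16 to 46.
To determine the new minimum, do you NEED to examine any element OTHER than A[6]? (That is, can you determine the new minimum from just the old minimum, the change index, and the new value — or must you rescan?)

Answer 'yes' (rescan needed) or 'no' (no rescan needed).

Old min = -11 at index 0
Change at index 6: 16 -> 46
Index 6 was NOT the min. New min = min(-11, 46). No rescan of other elements needed.
Needs rescan: no

Answer: no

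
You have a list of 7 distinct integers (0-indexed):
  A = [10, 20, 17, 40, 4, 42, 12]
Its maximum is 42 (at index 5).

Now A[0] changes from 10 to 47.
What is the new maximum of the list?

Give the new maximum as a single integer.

Answer: 47

Derivation:
Old max = 42 (at index 5)
Change: A[0] 10 -> 47
Changed element was NOT the old max.
  New max = max(old_max, new_val) = max(42, 47) = 47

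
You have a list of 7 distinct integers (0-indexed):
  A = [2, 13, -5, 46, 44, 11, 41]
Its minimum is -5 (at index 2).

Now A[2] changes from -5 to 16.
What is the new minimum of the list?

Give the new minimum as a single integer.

Answer: 2

Derivation:
Old min = -5 (at index 2)
Change: A[2] -5 -> 16
Changed element WAS the min. Need to check: is 16 still <= all others?
  Min of remaining elements: 2
  New min = min(16, 2) = 2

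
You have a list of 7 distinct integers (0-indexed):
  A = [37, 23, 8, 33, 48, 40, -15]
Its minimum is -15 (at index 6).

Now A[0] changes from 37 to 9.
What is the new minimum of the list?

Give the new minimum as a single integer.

Old min = -15 (at index 6)
Change: A[0] 37 -> 9
Changed element was NOT the old min.
  New min = min(old_min, new_val) = min(-15, 9) = -15

Answer: -15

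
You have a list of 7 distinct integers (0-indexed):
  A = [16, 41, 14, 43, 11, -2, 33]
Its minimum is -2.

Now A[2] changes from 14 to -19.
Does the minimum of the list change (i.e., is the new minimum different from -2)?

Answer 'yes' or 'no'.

Old min = -2
Change: A[2] 14 -> -19
Changed element was NOT the min; min changes only if -19 < -2.
New min = -19; changed? yes

Answer: yes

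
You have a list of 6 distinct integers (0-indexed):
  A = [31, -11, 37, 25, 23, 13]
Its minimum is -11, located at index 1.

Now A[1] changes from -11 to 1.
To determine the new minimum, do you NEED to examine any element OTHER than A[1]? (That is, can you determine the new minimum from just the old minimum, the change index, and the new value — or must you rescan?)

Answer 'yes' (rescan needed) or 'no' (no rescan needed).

Old min = -11 at index 1
Change at index 1: -11 -> 1
Index 1 WAS the min and new value 1 > old min -11. Must rescan other elements to find the new min.
Needs rescan: yes

Answer: yes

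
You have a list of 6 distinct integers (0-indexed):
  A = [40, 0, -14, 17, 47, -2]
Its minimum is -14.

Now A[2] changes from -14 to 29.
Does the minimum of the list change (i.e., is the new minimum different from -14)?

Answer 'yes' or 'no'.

Answer: yes

Derivation:
Old min = -14
Change: A[2] -14 -> 29
Changed element was the min; new min must be rechecked.
New min = -2; changed? yes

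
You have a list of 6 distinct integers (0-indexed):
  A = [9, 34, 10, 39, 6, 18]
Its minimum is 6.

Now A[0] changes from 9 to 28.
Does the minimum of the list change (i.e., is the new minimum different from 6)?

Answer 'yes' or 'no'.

Old min = 6
Change: A[0] 9 -> 28
Changed element was NOT the min; min changes only if 28 < 6.
New min = 6; changed? no

Answer: no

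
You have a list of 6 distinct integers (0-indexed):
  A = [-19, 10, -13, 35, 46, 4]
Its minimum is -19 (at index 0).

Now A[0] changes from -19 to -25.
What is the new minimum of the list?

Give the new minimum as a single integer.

Answer: -25

Derivation:
Old min = -19 (at index 0)
Change: A[0] -19 -> -25
Changed element WAS the min. Need to check: is -25 still <= all others?
  Min of remaining elements: -13
  New min = min(-25, -13) = -25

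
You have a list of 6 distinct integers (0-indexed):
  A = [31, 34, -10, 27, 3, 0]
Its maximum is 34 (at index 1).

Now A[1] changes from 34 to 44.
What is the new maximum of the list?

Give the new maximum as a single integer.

Old max = 34 (at index 1)
Change: A[1] 34 -> 44
Changed element WAS the max -> may need rescan.
  Max of remaining elements: 31
  New max = max(44, 31) = 44

Answer: 44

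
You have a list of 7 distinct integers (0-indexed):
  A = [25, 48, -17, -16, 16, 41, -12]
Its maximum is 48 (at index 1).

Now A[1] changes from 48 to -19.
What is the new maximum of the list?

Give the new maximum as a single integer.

Answer: 41

Derivation:
Old max = 48 (at index 1)
Change: A[1] 48 -> -19
Changed element WAS the max -> may need rescan.
  Max of remaining elements: 41
  New max = max(-19, 41) = 41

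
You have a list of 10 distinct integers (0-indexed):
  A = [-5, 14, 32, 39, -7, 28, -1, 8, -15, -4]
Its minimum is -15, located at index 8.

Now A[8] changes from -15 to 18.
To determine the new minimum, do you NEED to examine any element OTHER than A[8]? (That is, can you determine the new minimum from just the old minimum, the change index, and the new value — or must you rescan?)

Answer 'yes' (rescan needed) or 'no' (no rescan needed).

Old min = -15 at index 8
Change at index 8: -15 -> 18
Index 8 WAS the min and new value 18 > old min -15. Must rescan other elements to find the new min.
Needs rescan: yes

Answer: yes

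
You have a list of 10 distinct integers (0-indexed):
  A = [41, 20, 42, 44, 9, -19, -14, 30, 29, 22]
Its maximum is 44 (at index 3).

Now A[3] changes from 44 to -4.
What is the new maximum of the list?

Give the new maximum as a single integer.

Old max = 44 (at index 3)
Change: A[3] 44 -> -4
Changed element WAS the max -> may need rescan.
  Max of remaining elements: 42
  New max = max(-4, 42) = 42

Answer: 42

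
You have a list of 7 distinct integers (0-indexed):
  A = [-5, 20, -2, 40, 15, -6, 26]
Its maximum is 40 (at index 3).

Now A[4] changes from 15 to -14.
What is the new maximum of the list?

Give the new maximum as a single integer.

Old max = 40 (at index 3)
Change: A[4] 15 -> -14
Changed element was NOT the old max.
  New max = max(old_max, new_val) = max(40, -14) = 40

Answer: 40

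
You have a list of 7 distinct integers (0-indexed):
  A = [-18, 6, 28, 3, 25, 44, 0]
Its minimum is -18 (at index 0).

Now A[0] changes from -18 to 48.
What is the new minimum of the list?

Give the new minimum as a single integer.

Answer: 0

Derivation:
Old min = -18 (at index 0)
Change: A[0] -18 -> 48
Changed element WAS the min. Need to check: is 48 still <= all others?
  Min of remaining elements: 0
  New min = min(48, 0) = 0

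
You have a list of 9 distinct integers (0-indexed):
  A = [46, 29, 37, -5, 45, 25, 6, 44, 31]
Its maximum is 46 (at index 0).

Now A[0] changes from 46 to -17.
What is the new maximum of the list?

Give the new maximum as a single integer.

Old max = 46 (at index 0)
Change: A[0] 46 -> -17
Changed element WAS the max -> may need rescan.
  Max of remaining elements: 45
  New max = max(-17, 45) = 45

Answer: 45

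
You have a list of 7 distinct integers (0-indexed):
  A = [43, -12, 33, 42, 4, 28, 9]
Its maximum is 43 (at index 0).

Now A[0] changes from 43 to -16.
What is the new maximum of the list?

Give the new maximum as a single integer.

Old max = 43 (at index 0)
Change: A[0] 43 -> -16
Changed element WAS the max -> may need rescan.
  Max of remaining elements: 42
  New max = max(-16, 42) = 42

Answer: 42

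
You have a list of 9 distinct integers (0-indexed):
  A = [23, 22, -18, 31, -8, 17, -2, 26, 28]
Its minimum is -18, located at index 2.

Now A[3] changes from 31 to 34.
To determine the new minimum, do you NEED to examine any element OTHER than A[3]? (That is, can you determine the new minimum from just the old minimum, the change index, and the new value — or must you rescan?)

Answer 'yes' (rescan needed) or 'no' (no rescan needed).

Answer: no

Derivation:
Old min = -18 at index 2
Change at index 3: 31 -> 34
Index 3 was NOT the min. New min = min(-18, 34). No rescan of other elements needed.
Needs rescan: no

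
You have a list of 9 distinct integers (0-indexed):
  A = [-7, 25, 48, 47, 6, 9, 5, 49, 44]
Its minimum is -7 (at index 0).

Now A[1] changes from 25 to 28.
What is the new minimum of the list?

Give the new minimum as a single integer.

Answer: -7

Derivation:
Old min = -7 (at index 0)
Change: A[1] 25 -> 28
Changed element was NOT the old min.
  New min = min(old_min, new_val) = min(-7, 28) = -7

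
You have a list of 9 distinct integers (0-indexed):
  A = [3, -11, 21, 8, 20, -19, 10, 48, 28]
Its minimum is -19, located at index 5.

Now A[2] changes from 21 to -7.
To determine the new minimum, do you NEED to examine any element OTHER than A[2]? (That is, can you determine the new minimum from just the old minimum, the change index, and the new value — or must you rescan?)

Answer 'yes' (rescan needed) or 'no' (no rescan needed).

Old min = -19 at index 5
Change at index 2: 21 -> -7
Index 2 was NOT the min. New min = min(-19, -7). No rescan of other elements needed.
Needs rescan: no

Answer: no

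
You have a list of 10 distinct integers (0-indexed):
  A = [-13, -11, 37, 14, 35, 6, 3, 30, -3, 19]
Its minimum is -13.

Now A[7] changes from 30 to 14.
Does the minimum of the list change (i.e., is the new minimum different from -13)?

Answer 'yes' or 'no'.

Old min = -13
Change: A[7] 30 -> 14
Changed element was NOT the min; min changes only if 14 < -13.
New min = -13; changed? no

Answer: no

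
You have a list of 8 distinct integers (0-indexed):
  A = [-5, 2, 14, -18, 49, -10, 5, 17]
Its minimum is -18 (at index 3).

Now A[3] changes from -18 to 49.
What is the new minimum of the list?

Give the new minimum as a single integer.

Old min = -18 (at index 3)
Change: A[3] -18 -> 49
Changed element WAS the min. Need to check: is 49 still <= all others?
  Min of remaining elements: -10
  New min = min(49, -10) = -10

Answer: -10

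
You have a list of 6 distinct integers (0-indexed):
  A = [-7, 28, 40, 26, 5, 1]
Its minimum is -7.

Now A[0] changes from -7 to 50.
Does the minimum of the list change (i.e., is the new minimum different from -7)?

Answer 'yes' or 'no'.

Answer: yes

Derivation:
Old min = -7
Change: A[0] -7 -> 50
Changed element was the min; new min must be rechecked.
New min = 1; changed? yes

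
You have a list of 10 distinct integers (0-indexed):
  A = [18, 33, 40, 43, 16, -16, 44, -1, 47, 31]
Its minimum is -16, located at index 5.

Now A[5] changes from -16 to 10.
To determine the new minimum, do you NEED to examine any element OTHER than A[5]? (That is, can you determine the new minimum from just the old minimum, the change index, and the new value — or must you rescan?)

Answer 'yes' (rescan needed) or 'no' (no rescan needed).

Old min = -16 at index 5
Change at index 5: -16 -> 10
Index 5 WAS the min and new value 10 > old min -16. Must rescan other elements to find the new min.
Needs rescan: yes

Answer: yes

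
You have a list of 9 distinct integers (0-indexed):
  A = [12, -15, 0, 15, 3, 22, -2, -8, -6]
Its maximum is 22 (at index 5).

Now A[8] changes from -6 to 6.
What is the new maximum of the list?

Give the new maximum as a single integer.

Answer: 22

Derivation:
Old max = 22 (at index 5)
Change: A[8] -6 -> 6
Changed element was NOT the old max.
  New max = max(old_max, new_val) = max(22, 6) = 22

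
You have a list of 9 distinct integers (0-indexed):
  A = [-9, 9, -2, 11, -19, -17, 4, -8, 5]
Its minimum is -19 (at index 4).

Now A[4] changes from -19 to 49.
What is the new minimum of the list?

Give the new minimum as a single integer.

Answer: -17

Derivation:
Old min = -19 (at index 4)
Change: A[4] -19 -> 49
Changed element WAS the min. Need to check: is 49 still <= all others?
  Min of remaining elements: -17
  New min = min(49, -17) = -17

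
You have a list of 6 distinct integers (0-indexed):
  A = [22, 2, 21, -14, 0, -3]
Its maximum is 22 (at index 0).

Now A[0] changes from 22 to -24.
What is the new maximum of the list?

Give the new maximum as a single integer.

Old max = 22 (at index 0)
Change: A[0] 22 -> -24
Changed element WAS the max -> may need rescan.
  Max of remaining elements: 21
  New max = max(-24, 21) = 21

Answer: 21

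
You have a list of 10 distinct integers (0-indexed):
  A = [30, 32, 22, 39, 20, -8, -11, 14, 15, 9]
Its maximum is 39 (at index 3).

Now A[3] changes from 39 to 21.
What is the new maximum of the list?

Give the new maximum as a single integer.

Old max = 39 (at index 3)
Change: A[3] 39 -> 21
Changed element WAS the max -> may need rescan.
  Max of remaining elements: 32
  New max = max(21, 32) = 32

Answer: 32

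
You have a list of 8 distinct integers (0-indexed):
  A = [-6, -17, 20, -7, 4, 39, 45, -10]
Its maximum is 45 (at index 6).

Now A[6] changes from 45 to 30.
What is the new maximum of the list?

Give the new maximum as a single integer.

Old max = 45 (at index 6)
Change: A[6] 45 -> 30
Changed element WAS the max -> may need rescan.
  Max of remaining elements: 39
  New max = max(30, 39) = 39

Answer: 39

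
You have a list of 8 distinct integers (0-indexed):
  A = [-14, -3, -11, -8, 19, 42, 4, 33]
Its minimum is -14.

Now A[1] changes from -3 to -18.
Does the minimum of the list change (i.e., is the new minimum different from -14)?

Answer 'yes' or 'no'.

Old min = -14
Change: A[1] -3 -> -18
Changed element was NOT the min; min changes only if -18 < -14.
New min = -18; changed? yes

Answer: yes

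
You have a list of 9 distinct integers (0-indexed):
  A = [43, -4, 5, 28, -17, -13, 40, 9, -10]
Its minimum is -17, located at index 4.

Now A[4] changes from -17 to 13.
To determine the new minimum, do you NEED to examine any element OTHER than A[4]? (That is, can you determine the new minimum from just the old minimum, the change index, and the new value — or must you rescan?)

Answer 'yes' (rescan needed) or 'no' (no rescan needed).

Answer: yes

Derivation:
Old min = -17 at index 4
Change at index 4: -17 -> 13
Index 4 WAS the min and new value 13 > old min -17. Must rescan other elements to find the new min.
Needs rescan: yes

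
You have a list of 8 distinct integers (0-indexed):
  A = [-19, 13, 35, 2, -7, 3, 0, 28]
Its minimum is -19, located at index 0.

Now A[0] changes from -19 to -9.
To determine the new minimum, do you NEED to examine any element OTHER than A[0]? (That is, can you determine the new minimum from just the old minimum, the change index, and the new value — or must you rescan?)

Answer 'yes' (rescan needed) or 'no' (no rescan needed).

Answer: yes

Derivation:
Old min = -19 at index 0
Change at index 0: -19 -> -9
Index 0 WAS the min and new value -9 > old min -19. Must rescan other elements to find the new min.
Needs rescan: yes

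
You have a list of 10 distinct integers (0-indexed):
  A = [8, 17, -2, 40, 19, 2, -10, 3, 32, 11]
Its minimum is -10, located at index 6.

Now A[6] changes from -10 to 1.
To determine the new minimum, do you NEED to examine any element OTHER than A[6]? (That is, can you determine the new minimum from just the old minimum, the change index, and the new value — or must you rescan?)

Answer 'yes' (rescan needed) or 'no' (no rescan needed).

Answer: yes

Derivation:
Old min = -10 at index 6
Change at index 6: -10 -> 1
Index 6 WAS the min and new value 1 > old min -10. Must rescan other elements to find the new min.
Needs rescan: yes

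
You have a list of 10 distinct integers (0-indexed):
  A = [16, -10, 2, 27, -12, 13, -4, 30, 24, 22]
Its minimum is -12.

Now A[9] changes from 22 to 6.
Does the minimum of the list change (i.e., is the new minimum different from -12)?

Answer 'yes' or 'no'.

Old min = -12
Change: A[9] 22 -> 6
Changed element was NOT the min; min changes only if 6 < -12.
New min = -12; changed? no

Answer: no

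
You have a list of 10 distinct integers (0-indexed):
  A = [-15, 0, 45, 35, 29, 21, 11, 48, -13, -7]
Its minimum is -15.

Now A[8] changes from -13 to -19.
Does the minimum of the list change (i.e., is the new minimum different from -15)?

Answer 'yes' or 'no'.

Old min = -15
Change: A[8] -13 -> -19
Changed element was NOT the min; min changes only if -19 < -15.
New min = -19; changed? yes

Answer: yes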